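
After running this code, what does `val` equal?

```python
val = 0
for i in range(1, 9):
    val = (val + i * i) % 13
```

Let's trace through this code step by step.

Initialize: val = 0
Entering loop: for i in range(1, 9):

After execution: val = 9
9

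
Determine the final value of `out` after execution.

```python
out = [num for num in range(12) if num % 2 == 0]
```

Let's trace through this code step by step.

Initialize: out = [num for num in range(12) if num % 2 == 0]

After execution: out = [0, 2, 4, 6, 8, 10]
[0, 2, 4, 6, 8, 10]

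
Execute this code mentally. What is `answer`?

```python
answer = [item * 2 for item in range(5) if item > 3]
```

Let's trace through this code step by step.

Initialize: answer = [item * 2 for item in range(5) if item > 3]

After execution: answer = [8]
[8]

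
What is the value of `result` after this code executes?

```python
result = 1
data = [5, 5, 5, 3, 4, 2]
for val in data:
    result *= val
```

Let's trace through this code step by step.

Initialize: result = 1
Initialize: data = [5, 5, 5, 3, 4, 2]
Entering loop: for val in data:

After execution: result = 3000
3000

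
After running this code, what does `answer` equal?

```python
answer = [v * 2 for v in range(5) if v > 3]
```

Let's trace through this code step by step.

Initialize: answer = [v * 2 for v in range(5) if v > 3]

After execution: answer = [8]
[8]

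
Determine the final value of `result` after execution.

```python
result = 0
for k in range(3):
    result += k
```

Let's trace through this code step by step.

Initialize: result = 0
Entering loop: for k in range(3):

After execution: result = 3
3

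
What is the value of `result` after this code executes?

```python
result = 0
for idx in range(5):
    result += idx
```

Let's trace through this code step by step.

Initialize: result = 0
Entering loop: for idx in range(5):

After execution: result = 10
10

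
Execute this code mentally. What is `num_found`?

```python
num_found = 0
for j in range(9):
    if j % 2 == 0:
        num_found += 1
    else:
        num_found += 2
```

Let's trace through this code step by step.

Initialize: num_found = 0
Entering loop: for j in range(9):

After execution: num_found = 13
13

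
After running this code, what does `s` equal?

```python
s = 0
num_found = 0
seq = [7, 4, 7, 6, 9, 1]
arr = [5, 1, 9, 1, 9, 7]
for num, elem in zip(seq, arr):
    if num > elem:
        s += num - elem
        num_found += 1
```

Let's trace through this code step by step.

Initialize: s = 0
Initialize: num_found = 0
Initialize: seq = [7, 4, 7, 6, 9, 1]
Initialize: arr = [5, 1, 9, 1, 9, 7]
Entering loop: for num, elem in zip(seq, arr):

After execution: s = 10
10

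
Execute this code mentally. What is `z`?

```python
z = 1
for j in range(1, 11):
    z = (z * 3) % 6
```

Let's trace through this code step by step.

Initialize: z = 1
Entering loop: for j in range(1, 11):

After execution: z = 3
3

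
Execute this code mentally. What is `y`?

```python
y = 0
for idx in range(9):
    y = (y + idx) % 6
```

Let's trace through this code step by step.

Initialize: y = 0
Entering loop: for idx in range(9):

After execution: y = 0
0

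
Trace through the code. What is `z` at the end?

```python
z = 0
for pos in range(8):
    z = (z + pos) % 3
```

Let's trace through this code step by step.

Initialize: z = 0
Entering loop: for pos in range(8):

After execution: z = 1
1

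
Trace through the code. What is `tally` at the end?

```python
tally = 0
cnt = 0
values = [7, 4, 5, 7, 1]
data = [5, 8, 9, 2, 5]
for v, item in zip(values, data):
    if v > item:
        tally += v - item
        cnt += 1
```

Let's trace through this code step by step.

Initialize: tally = 0
Initialize: cnt = 0
Initialize: values = [7, 4, 5, 7, 1]
Initialize: data = [5, 8, 9, 2, 5]
Entering loop: for v, item in zip(values, data):

After execution: tally = 7
7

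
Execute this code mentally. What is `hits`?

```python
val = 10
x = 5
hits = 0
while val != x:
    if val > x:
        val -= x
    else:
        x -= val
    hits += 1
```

Let's trace through this code step by step.

Initialize: val = 10
Initialize: x = 5
Initialize: hits = 0
Entering loop: while val != x:

After execution: hits = 1
1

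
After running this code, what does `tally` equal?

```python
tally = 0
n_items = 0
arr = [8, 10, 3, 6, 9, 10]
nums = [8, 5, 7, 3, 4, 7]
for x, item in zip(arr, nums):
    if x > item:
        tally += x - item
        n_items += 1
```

Let's trace through this code step by step.

Initialize: tally = 0
Initialize: n_items = 0
Initialize: arr = [8, 10, 3, 6, 9, 10]
Initialize: nums = [8, 5, 7, 3, 4, 7]
Entering loop: for x, item in zip(arr, nums):

After execution: tally = 16
16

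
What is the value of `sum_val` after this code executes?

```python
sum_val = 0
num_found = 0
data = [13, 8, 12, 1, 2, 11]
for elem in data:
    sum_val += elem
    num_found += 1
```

Let's trace through this code step by step.

Initialize: sum_val = 0
Initialize: num_found = 0
Initialize: data = [13, 8, 12, 1, 2, 11]
Entering loop: for elem in data:

After execution: sum_val = 47
47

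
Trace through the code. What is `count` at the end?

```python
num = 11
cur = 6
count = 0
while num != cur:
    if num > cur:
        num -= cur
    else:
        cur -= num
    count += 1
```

Let's trace through this code step by step.

Initialize: num = 11
Initialize: cur = 6
Initialize: count = 0
Entering loop: while num != cur:

After execution: count = 6
6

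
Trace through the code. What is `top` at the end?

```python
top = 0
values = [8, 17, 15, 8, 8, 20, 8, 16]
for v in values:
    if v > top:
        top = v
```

Let's trace through this code step by step.

Initialize: top = 0
Initialize: values = [8, 17, 15, 8, 8, 20, 8, 16]
Entering loop: for v in values:

After execution: top = 20
20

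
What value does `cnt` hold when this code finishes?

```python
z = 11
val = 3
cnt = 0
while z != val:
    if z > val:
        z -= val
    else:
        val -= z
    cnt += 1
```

Let's trace through this code step by step.

Initialize: z = 11
Initialize: val = 3
Initialize: cnt = 0
Entering loop: while z != val:

After execution: cnt = 5
5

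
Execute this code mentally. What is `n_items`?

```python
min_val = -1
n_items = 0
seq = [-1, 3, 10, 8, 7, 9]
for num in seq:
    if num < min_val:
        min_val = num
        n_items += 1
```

Let's trace through this code step by step.

Initialize: min_val = -1
Initialize: n_items = 0
Initialize: seq = [-1, 3, 10, 8, 7, 9]
Entering loop: for num in seq:

After execution: n_items = 0
0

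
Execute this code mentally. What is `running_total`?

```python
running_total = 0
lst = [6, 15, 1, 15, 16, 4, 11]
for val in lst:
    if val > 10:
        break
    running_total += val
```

Let's trace through this code step by step.

Initialize: running_total = 0
Initialize: lst = [6, 15, 1, 15, 16, 4, 11]
Entering loop: for val in lst:

After execution: running_total = 6
6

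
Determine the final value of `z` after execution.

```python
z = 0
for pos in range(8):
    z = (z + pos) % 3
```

Let's trace through this code step by step.

Initialize: z = 0
Entering loop: for pos in range(8):

After execution: z = 1
1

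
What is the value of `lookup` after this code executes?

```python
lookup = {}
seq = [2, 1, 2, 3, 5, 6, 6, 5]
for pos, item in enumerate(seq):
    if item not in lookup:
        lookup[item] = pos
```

Let's trace through this code step by step.

Initialize: lookup = {}
Initialize: seq = [2, 1, 2, 3, 5, 6, 6, 5]
Entering loop: for pos, item in enumerate(seq):

After execution: lookup = {2: 0, 1: 1, 3: 3, 5: 4, 6: 5}
{2: 0, 1: 1, 3: 3, 5: 4, 6: 5}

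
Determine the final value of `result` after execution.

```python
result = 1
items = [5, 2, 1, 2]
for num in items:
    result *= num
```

Let's trace through this code step by step.

Initialize: result = 1
Initialize: items = [5, 2, 1, 2]
Entering loop: for num in items:

After execution: result = 20
20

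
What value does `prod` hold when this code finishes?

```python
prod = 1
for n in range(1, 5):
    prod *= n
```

Let's trace through this code step by step.

Initialize: prod = 1
Entering loop: for n in range(1, 5):

After execution: prod = 24
24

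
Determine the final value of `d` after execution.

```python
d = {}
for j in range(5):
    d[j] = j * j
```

Let's trace through this code step by step.

Initialize: d = {}
Entering loop: for j in range(5):

After execution: d = {0: 0, 1: 1, 2: 4, 3: 9, 4: 16}
{0: 0, 1: 1, 2: 4, 3: 9, 4: 16}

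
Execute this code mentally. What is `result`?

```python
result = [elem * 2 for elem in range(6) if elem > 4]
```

Let's trace through this code step by step.

Initialize: result = [elem * 2 for elem in range(6) if elem > 4]

After execution: result = [10]
[10]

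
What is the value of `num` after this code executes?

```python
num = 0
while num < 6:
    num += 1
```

Let's trace through this code step by step.

Initialize: num = 0
Entering loop: while num < 6:

After execution: num = 6
6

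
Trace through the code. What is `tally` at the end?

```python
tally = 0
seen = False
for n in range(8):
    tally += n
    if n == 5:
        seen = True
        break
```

Let's trace through this code step by step.

Initialize: tally = 0
Initialize: seen = False
Entering loop: for n in range(8):

After execution: tally = 15
15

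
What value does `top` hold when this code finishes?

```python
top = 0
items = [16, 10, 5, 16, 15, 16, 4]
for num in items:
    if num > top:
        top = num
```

Let's trace through this code step by step.

Initialize: top = 0
Initialize: items = [16, 10, 5, 16, 15, 16, 4]
Entering loop: for num in items:

After execution: top = 16
16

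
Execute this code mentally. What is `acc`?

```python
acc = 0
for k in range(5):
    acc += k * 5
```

Let's trace through this code step by step.

Initialize: acc = 0
Entering loop: for k in range(5):

After execution: acc = 50
50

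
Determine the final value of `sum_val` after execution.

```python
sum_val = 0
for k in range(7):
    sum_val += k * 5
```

Let's trace through this code step by step.

Initialize: sum_val = 0
Entering loop: for k in range(7):

After execution: sum_val = 105
105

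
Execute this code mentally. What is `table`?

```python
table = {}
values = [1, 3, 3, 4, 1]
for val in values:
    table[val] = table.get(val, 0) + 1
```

Let's trace through this code step by step.

Initialize: table = {}
Initialize: values = [1, 3, 3, 4, 1]
Entering loop: for val in values:

After execution: table = {1: 2, 3: 2, 4: 1}
{1: 2, 3: 2, 4: 1}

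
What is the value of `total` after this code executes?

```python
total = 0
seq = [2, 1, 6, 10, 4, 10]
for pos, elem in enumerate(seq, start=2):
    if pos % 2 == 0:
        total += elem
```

Let's trace through this code step by step.

Initialize: total = 0
Initialize: seq = [2, 1, 6, 10, 4, 10]
Entering loop: for pos, elem in enumerate(seq, start=2):

After execution: total = 12
12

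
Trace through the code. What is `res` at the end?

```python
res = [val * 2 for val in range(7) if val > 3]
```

Let's trace through this code step by step.

Initialize: res = [val * 2 for val in range(7) if val > 3]

After execution: res = [8, 10, 12]
[8, 10, 12]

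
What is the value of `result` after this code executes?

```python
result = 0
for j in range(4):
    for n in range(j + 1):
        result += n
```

Let's trace through this code step by step.

Initialize: result = 0
Entering loop: for j in range(4):

After execution: result = 10
10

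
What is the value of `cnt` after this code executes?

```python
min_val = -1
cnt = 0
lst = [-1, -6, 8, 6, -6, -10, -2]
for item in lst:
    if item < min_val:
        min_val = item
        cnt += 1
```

Let's trace through this code step by step.

Initialize: min_val = -1
Initialize: cnt = 0
Initialize: lst = [-1, -6, 8, 6, -6, -10, -2]
Entering loop: for item in lst:

After execution: cnt = 2
2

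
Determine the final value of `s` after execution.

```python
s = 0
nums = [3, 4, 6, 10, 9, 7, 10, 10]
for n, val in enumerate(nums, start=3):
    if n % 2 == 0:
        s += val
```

Let's trace through this code step by step.

Initialize: s = 0
Initialize: nums = [3, 4, 6, 10, 9, 7, 10, 10]
Entering loop: for n, val in enumerate(nums, start=3):

After execution: s = 31
31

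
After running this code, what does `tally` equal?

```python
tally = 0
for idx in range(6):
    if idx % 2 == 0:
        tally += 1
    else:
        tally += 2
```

Let's trace through this code step by step.

Initialize: tally = 0
Entering loop: for idx in range(6):

After execution: tally = 9
9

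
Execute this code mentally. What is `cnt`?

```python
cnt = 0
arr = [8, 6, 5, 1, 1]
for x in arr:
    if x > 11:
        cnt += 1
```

Let's trace through this code step by step.

Initialize: cnt = 0
Initialize: arr = [8, 6, 5, 1, 1]
Entering loop: for x in arr:

After execution: cnt = 0
0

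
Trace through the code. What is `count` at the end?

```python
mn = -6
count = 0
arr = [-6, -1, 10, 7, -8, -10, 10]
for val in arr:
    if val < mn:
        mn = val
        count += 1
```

Let's trace through this code step by step.

Initialize: mn = -6
Initialize: count = 0
Initialize: arr = [-6, -1, 10, 7, -8, -10, 10]
Entering loop: for val in arr:

After execution: count = 2
2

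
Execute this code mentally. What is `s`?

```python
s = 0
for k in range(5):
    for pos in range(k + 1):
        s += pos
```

Let's trace through this code step by step.

Initialize: s = 0
Entering loop: for k in range(5):

After execution: s = 20
20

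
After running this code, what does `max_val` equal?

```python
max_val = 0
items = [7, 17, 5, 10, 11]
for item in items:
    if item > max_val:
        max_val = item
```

Let's trace through this code step by step.

Initialize: max_val = 0
Initialize: items = [7, 17, 5, 10, 11]
Entering loop: for item in items:

After execution: max_val = 17
17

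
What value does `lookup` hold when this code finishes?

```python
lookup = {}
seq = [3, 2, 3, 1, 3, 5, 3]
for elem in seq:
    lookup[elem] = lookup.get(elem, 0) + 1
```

Let's trace through this code step by step.

Initialize: lookup = {}
Initialize: seq = [3, 2, 3, 1, 3, 5, 3]
Entering loop: for elem in seq:

After execution: lookup = {3: 4, 2: 1, 1: 1, 5: 1}
{3: 4, 2: 1, 1: 1, 5: 1}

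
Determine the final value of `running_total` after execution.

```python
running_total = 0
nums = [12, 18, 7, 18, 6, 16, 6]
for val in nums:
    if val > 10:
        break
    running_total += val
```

Let's trace through this code step by step.

Initialize: running_total = 0
Initialize: nums = [12, 18, 7, 18, 6, 16, 6]
Entering loop: for val in nums:

After execution: running_total = 0
0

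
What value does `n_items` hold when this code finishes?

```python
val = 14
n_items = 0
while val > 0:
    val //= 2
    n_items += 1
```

Let's trace through this code step by step.

Initialize: val = 14
Initialize: n_items = 0
Entering loop: while val > 0:

After execution: n_items = 4
4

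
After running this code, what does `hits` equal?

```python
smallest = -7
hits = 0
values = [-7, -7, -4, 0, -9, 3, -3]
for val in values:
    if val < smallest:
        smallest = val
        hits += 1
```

Let's trace through this code step by step.

Initialize: smallest = -7
Initialize: hits = 0
Initialize: values = [-7, -7, -4, 0, -9, 3, -3]
Entering loop: for val in values:

After execution: hits = 1
1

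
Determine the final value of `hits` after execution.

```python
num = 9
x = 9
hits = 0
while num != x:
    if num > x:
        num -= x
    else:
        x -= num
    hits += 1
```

Let's trace through this code step by step.

Initialize: num = 9
Initialize: x = 9
Initialize: hits = 0
Entering loop: while num != x:

After execution: hits = 0
0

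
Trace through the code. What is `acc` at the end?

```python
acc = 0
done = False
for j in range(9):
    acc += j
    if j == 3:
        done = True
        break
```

Let's trace through this code step by step.

Initialize: acc = 0
Initialize: done = False
Entering loop: for j in range(9):

After execution: acc = 6
6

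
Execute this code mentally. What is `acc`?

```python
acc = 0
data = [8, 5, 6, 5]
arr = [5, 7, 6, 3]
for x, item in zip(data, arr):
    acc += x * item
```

Let's trace through this code step by step.

Initialize: acc = 0
Initialize: data = [8, 5, 6, 5]
Initialize: arr = [5, 7, 6, 3]
Entering loop: for x, item in zip(data, arr):

After execution: acc = 126
126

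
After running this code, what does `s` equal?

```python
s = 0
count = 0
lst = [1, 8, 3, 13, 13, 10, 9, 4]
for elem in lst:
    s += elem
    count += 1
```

Let's trace through this code step by step.

Initialize: s = 0
Initialize: count = 0
Initialize: lst = [1, 8, 3, 13, 13, 10, 9, 4]
Entering loop: for elem in lst:

After execution: s = 61
61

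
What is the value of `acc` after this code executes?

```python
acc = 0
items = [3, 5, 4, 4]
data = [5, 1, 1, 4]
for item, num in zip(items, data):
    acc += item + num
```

Let's trace through this code step by step.

Initialize: acc = 0
Initialize: items = [3, 5, 4, 4]
Initialize: data = [5, 1, 1, 4]
Entering loop: for item, num in zip(items, data):

After execution: acc = 27
27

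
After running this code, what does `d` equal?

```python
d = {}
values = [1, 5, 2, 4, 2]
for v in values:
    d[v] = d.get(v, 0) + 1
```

Let's trace through this code step by step.

Initialize: d = {}
Initialize: values = [1, 5, 2, 4, 2]
Entering loop: for v in values:

After execution: d = {1: 1, 5: 1, 2: 2, 4: 1}
{1: 1, 5: 1, 2: 2, 4: 1}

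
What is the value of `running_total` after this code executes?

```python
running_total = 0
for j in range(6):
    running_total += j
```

Let's trace through this code step by step.

Initialize: running_total = 0
Entering loop: for j in range(6):

After execution: running_total = 15
15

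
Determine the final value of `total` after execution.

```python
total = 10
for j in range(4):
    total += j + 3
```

Let's trace through this code step by step.

Initialize: total = 10
Entering loop: for j in range(4):

After execution: total = 28
28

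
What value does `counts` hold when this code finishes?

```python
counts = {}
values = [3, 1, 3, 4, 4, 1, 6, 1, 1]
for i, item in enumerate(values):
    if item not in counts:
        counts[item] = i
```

Let's trace through this code step by step.

Initialize: counts = {}
Initialize: values = [3, 1, 3, 4, 4, 1, 6, 1, 1]
Entering loop: for i, item in enumerate(values):

After execution: counts = {3: 0, 1: 1, 4: 3, 6: 6}
{3: 0, 1: 1, 4: 3, 6: 6}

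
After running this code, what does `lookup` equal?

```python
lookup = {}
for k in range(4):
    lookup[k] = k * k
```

Let's trace through this code step by step.

Initialize: lookup = {}
Entering loop: for k in range(4):

After execution: lookup = {0: 0, 1: 1, 2: 4, 3: 9}
{0: 0, 1: 1, 2: 4, 3: 9}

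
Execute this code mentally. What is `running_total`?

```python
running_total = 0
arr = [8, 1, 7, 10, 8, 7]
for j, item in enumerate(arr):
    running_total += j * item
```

Let's trace through this code step by step.

Initialize: running_total = 0
Initialize: arr = [8, 1, 7, 10, 8, 7]
Entering loop: for j, item in enumerate(arr):

After execution: running_total = 112
112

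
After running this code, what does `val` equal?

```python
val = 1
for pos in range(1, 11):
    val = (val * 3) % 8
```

Let's trace through this code step by step.

Initialize: val = 1
Entering loop: for pos in range(1, 11):

After execution: val = 1
1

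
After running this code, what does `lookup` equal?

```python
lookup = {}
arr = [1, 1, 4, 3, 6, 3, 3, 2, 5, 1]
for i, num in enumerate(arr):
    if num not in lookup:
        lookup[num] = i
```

Let's trace through this code step by step.

Initialize: lookup = {}
Initialize: arr = [1, 1, 4, 3, 6, 3, 3, 2, 5, 1]
Entering loop: for i, num in enumerate(arr):

After execution: lookup = {1: 0, 4: 2, 3: 3, 6: 4, 2: 7, 5: 8}
{1: 0, 4: 2, 3: 3, 6: 4, 2: 7, 5: 8}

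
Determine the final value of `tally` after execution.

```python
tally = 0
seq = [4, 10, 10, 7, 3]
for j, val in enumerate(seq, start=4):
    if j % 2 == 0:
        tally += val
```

Let's trace through this code step by step.

Initialize: tally = 0
Initialize: seq = [4, 10, 10, 7, 3]
Entering loop: for j, val in enumerate(seq, start=4):

After execution: tally = 17
17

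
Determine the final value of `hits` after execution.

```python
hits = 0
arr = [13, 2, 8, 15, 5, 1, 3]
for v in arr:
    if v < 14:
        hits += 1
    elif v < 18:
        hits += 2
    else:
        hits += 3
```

Let's trace through this code step by step.

Initialize: hits = 0
Initialize: arr = [13, 2, 8, 15, 5, 1, 3]
Entering loop: for v in arr:

After execution: hits = 8
8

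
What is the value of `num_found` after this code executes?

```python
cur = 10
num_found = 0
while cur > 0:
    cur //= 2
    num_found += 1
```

Let's trace through this code step by step.

Initialize: cur = 10
Initialize: num_found = 0
Entering loop: while cur > 0:

After execution: num_found = 4
4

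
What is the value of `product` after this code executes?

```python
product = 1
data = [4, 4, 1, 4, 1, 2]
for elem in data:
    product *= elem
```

Let's trace through this code step by step.

Initialize: product = 1
Initialize: data = [4, 4, 1, 4, 1, 2]
Entering loop: for elem in data:

After execution: product = 128
128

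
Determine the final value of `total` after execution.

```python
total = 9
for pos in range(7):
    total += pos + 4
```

Let's trace through this code step by step.

Initialize: total = 9
Entering loop: for pos in range(7):

After execution: total = 58
58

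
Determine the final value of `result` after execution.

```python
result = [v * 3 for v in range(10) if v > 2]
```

Let's trace through this code step by step.

Initialize: result = [v * 3 for v in range(10) if v > 2]

After execution: result = [9, 12, 15, 18, 21, 24, 27]
[9, 12, 15, 18, 21, 24, 27]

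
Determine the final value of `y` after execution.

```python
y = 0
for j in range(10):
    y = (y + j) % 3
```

Let's trace through this code step by step.

Initialize: y = 0
Entering loop: for j in range(10):

After execution: y = 0
0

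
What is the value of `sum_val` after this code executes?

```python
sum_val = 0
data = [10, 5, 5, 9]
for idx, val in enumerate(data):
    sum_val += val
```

Let's trace through this code step by step.

Initialize: sum_val = 0
Initialize: data = [10, 5, 5, 9]
Entering loop: for idx, val in enumerate(data):

After execution: sum_val = 29
29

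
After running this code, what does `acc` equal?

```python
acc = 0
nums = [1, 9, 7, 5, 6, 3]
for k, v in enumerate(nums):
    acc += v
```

Let's trace through this code step by step.

Initialize: acc = 0
Initialize: nums = [1, 9, 7, 5, 6, 3]
Entering loop: for k, v in enumerate(nums):

After execution: acc = 31
31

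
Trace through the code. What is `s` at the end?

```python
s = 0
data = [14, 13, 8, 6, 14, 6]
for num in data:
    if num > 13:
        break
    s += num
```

Let's trace through this code step by step.

Initialize: s = 0
Initialize: data = [14, 13, 8, 6, 14, 6]
Entering loop: for num in data:

After execution: s = 0
0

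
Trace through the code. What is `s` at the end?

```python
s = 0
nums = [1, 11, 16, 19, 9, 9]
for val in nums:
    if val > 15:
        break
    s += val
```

Let's trace through this code step by step.

Initialize: s = 0
Initialize: nums = [1, 11, 16, 19, 9, 9]
Entering loop: for val in nums:

After execution: s = 12
12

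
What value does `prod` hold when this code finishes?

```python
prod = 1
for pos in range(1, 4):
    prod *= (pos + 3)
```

Let's trace through this code step by step.

Initialize: prod = 1
Entering loop: for pos in range(1, 4):

After execution: prod = 120
120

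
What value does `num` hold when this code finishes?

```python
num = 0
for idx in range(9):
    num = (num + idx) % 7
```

Let's trace through this code step by step.

Initialize: num = 0
Entering loop: for idx in range(9):

After execution: num = 1
1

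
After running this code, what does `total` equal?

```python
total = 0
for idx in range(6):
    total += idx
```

Let's trace through this code step by step.

Initialize: total = 0
Entering loop: for idx in range(6):

After execution: total = 15
15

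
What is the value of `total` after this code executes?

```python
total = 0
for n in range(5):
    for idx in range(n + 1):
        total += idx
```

Let's trace through this code step by step.

Initialize: total = 0
Entering loop: for n in range(5):

After execution: total = 20
20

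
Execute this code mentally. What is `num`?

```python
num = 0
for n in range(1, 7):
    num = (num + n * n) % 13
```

Let's trace through this code step by step.

Initialize: num = 0
Entering loop: for n in range(1, 7):

After execution: num = 0
0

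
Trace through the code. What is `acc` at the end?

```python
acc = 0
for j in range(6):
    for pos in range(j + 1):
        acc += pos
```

Let's trace through this code step by step.

Initialize: acc = 0
Entering loop: for j in range(6):

After execution: acc = 35
35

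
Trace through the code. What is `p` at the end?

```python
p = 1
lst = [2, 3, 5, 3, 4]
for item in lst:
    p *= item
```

Let's trace through this code step by step.

Initialize: p = 1
Initialize: lst = [2, 3, 5, 3, 4]
Entering loop: for item in lst:

After execution: p = 360
360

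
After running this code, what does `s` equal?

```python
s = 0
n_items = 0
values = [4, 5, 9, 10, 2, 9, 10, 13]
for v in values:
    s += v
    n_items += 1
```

Let's trace through this code step by step.

Initialize: s = 0
Initialize: n_items = 0
Initialize: values = [4, 5, 9, 10, 2, 9, 10, 13]
Entering loop: for v in values:

After execution: s = 62
62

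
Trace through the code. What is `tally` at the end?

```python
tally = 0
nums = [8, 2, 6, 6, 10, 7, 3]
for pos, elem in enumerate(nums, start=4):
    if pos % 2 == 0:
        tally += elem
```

Let's trace through this code step by step.

Initialize: tally = 0
Initialize: nums = [8, 2, 6, 6, 10, 7, 3]
Entering loop: for pos, elem in enumerate(nums, start=4):

After execution: tally = 27
27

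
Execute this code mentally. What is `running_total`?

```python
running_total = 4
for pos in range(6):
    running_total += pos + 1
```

Let's trace through this code step by step.

Initialize: running_total = 4
Entering loop: for pos in range(6):

After execution: running_total = 25
25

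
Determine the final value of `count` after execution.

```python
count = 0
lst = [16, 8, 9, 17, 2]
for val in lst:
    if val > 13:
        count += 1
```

Let's trace through this code step by step.

Initialize: count = 0
Initialize: lst = [16, 8, 9, 17, 2]
Entering loop: for val in lst:

After execution: count = 2
2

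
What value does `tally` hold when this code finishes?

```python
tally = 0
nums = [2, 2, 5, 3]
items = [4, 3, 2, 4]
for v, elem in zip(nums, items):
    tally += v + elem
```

Let's trace through this code step by step.

Initialize: tally = 0
Initialize: nums = [2, 2, 5, 3]
Initialize: items = [4, 3, 2, 4]
Entering loop: for v, elem in zip(nums, items):

After execution: tally = 25
25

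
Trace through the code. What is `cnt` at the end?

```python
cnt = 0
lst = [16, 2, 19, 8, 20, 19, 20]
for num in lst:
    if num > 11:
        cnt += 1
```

Let's trace through this code step by step.

Initialize: cnt = 0
Initialize: lst = [16, 2, 19, 8, 20, 19, 20]
Entering loop: for num in lst:

After execution: cnt = 5
5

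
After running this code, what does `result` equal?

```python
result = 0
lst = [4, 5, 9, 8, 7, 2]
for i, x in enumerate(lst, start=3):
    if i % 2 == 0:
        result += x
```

Let's trace through this code step by step.

Initialize: result = 0
Initialize: lst = [4, 5, 9, 8, 7, 2]
Entering loop: for i, x in enumerate(lst, start=3):

After execution: result = 15
15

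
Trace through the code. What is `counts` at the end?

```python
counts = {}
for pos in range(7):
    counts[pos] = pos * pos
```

Let's trace through this code step by step.

Initialize: counts = {}
Entering loop: for pos in range(7):

After execution: counts = {0: 0, 1: 1, 2: 4, 3: 9, 4: 16, 5: 25, 6: 36}
{0: 0, 1: 1, 2: 4, 3: 9, 4: 16, 5: 25, 6: 36}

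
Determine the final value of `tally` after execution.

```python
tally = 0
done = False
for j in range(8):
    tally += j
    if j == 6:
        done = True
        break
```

Let's trace through this code step by step.

Initialize: tally = 0
Initialize: done = False
Entering loop: for j in range(8):

After execution: tally = 21
21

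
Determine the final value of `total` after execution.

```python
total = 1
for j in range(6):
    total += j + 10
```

Let's trace through this code step by step.

Initialize: total = 1
Entering loop: for j in range(6):

After execution: total = 76
76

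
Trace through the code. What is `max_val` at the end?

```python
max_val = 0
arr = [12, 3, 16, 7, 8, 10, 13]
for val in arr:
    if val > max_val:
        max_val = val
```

Let's trace through this code step by step.

Initialize: max_val = 0
Initialize: arr = [12, 3, 16, 7, 8, 10, 13]
Entering loop: for val in arr:

After execution: max_val = 16
16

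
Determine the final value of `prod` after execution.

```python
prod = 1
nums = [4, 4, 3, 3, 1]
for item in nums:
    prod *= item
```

Let's trace through this code step by step.

Initialize: prod = 1
Initialize: nums = [4, 4, 3, 3, 1]
Entering loop: for item in nums:

After execution: prod = 144
144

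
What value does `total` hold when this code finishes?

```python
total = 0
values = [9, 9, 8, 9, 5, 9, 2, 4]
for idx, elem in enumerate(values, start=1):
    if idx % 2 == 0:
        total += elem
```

Let's trace through this code step by step.

Initialize: total = 0
Initialize: values = [9, 9, 8, 9, 5, 9, 2, 4]
Entering loop: for idx, elem in enumerate(values, start=1):

After execution: total = 31
31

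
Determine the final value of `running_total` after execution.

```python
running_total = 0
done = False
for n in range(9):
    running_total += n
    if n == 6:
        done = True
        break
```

Let's trace through this code step by step.

Initialize: running_total = 0
Initialize: done = False
Entering loop: for n in range(9):

After execution: running_total = 21
21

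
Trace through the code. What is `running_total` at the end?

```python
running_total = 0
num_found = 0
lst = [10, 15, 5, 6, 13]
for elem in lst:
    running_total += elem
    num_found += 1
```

Let's trace through this code step by step.

Initialize: running_total = 0
Initialize: num_found = 0
Initialize: lst = [10, 15, 5, 6, 13]
Entering loop: for elem in lst:

After execution: running_total = 49
49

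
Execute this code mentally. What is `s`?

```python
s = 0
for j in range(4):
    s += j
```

Let's trace through this code step by step.

Initialize: s = 0
Entering loop: for j in range(4):

After execution: s = 6
6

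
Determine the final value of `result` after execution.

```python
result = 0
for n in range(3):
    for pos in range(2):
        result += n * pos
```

Let's trace through this code step by step.

Initialize: result = 0
Entering loop: for n in range(3):

After execution: result = 3
3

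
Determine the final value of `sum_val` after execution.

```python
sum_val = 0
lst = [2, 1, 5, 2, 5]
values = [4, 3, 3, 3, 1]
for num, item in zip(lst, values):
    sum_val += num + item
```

Let's trace through this code step by step.

Initialize: sum_val = 0
Initialize: lst = [2, 1, 5, 2, 5]
Initialize: values = [4, 3, 3, 3, 1]
Entering loop: for num, item in zip(lst, values):

After execution: sum_val = 29
29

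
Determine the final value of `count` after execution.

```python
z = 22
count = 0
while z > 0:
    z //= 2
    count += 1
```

Let's trace through this code step by step.

Initialize: z = 22
Initialize: count = 0
Entering loop: while z > 0:

After execution: count = 5
5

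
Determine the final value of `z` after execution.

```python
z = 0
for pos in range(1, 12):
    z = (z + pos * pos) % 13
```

Let's trace through this code step by step.

Initialize: z = 0
Entering loop: for pos in range(1, 12):

After execution: z = 12
12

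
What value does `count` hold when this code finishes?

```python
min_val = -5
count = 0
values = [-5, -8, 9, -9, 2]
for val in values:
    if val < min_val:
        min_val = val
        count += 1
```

Let's trace through this code step by step.

Initialize: min_val = -5
Initialize: count = 0
Initialize: values = [-5, -8, 9, -9, 2]
Entering loop: for val in values:

After execution: count = 2
2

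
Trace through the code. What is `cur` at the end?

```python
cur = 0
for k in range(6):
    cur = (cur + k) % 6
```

Let's trace through this code step by step.

Initialize: cur = 0
Entering loop: for k in range(6):

After execution: cur = 3
3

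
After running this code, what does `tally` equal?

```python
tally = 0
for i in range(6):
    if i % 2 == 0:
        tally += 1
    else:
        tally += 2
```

Let's trace through this code step by step.

Initialize: tally = 0
Entering loop: for i in range(6):

After execution: tally = 9
9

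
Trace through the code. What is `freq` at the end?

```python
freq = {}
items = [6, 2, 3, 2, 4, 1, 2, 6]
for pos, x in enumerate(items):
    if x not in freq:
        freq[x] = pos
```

Let's trace through this code step by step.

Initialize: freq = {}
Initialize: items = [6, 2, 3, 2, 4, 1, 2, 6]
Entering loop: for pos, x in enumerate(items):

After execution: freq = {6: 0, 2: 1, 3: 2, 4: 4, 1: 5}
{6: 0, 2: 1, 3: 2, 4: 4, 1: 5}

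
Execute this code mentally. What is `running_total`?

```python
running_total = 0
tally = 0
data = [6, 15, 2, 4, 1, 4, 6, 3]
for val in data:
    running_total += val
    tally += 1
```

Let's trace through this code step by step.

Initialize: running_total = 0
Initialize: tally = 0
Initialize: data = [6, 15, 2, 4, 1, 4, 6, 3]
Entering loop: for val in data:

After execution: running_total = 41
41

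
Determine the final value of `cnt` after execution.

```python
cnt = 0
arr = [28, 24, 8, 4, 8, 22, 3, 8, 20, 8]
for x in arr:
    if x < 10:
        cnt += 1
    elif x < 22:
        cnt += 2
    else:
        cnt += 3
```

Let's trace through this code step by step.

Initialize: cnt = 0
Initialize: arr = [28, 24, 8, 4, 8, 22, 3, 8, 20, 8]
Entering loop: for x in arr:

After execution: cnt = 17
17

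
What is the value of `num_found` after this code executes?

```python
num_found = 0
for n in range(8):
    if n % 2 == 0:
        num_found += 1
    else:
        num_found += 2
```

Let's trace through this code step by step.

Initialize: num_found = 0
Entering loop: for n in range(8):

After execution: num_found = 12
12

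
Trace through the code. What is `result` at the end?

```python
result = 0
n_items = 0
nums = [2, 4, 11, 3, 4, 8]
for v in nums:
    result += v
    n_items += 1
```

Let's trace through this code step by step.

Initialize: result = 0
Initialize: n_items = 0
Initialize: nums = [2, 4, 11, 3, 4, 8]
Entering loop: for v in nums:

After execution: result = 32
32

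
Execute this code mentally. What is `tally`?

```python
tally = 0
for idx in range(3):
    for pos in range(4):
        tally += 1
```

Let's trace through this code step by step.

Initialize: tally = 0
Entering loop: for idx in range(3):

After execution: tally = 12
12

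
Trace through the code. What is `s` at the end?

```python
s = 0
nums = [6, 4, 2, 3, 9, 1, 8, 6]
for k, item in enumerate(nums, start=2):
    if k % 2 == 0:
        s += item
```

Let's trace through this code step by step.

Initialize: s = 0
Initialize: nums = [6, 4, 2, 3, 9, 1, 8, 6]
Entering loop: for k, item in enumerate(nums, start=2):

After execution: s = 25
25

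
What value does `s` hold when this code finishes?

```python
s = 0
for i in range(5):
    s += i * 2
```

Let's trace through this code step by step.

Initialize: s = 0
Entering loop: for i in range(5):

After execution: s = 20
20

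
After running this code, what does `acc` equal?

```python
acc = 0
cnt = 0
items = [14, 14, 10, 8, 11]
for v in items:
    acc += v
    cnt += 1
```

Let's trace through this code step by step.

Initialize: acc = 0
Initialize: cnt = 0
Initialize: items = [14, 14, 10, 8, 11]
Entering loop: for v in items:

After execution: acc = 57
57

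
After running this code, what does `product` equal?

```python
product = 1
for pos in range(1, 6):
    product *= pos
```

Let's trace through this code step by step.

Initialize: product = 1
Entering loop: for pos in range(1, 6):

After execution: product = 120
120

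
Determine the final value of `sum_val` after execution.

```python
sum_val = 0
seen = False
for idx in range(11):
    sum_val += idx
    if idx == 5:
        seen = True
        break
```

Let's trace through this code step by step.

Initialize: sum_val = 0
Initialize: seen = False
Entering loop: for idx in range(11):

After execution: sum_val = 15
15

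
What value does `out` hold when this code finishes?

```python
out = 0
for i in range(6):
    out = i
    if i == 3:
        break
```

Let's trace through this code step by step.

Initialize: out = 0
Entering loop: for i in range(6):

After execution: out = 3
3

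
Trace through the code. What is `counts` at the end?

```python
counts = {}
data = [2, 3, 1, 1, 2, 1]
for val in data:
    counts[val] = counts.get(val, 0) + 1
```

Let's trace through this code step by step.

Initialize: counts = {}
Initialize: data = [2, 3, 1, 1, 2, 1]
Entering loop: for val in data:

After execution: counts = {2: 2, 3: 1, 1: 3}
{2: 2, 3: 1, 1: 3}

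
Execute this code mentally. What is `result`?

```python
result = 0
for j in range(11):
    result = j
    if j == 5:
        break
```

Let's trace through this code step by step.

Initialize: result = 0
Entering loop: for j in range(11):

After execution: result = 5
5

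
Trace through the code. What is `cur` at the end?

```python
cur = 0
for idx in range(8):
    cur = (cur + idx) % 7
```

Let's trace through this code step by step.

Initialize: cur = 0
Entering loop: for idx in range(8):

After execution: cur = 0
0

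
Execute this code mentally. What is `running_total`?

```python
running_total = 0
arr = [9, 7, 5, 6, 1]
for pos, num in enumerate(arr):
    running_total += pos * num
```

Let's trace through this code step by step.

Initialize: running_total = 0
Initialize: arr = [9, 7, 5, 6, 1]
Entering loop: for pos, num in enumerate(arr):

After execution: running_total = 39
39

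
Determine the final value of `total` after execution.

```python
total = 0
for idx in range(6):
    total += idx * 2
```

Let's trace through this code step by step.

Initialize: total = 0
Entering loop: for idx in range(6):

After execution: total = 30
30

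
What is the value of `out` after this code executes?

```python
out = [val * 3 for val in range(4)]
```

Let's trace through this code step by step.

Initialize: out = [val * 3 for val in range(4)]

After execution: out = [0, 3, 6, 9]
[0, 3, 6, 9]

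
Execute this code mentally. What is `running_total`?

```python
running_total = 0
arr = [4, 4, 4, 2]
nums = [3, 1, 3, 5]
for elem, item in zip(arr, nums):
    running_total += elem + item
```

Let's trace through this code step by step.

Initialize: running_total = 0
Initialize: arr = [4, 4, 4, 2]
Initialize: nums = [3, 1, 3, 5]
Entering loop: for elem, item in zip(arr, nums):

After execution: running_total = 26
26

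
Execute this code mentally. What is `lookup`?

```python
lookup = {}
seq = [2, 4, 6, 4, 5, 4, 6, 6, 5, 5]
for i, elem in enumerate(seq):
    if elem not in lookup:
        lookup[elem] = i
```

Let's trace through this code step by step.

Initialize: lookup = {}
Initialize: seq = [2, 4, 6, 4, 5, 4, 6, 6, 5, 5]
Entering loop: for i, elem in enumerate(seq):

After execution: lookup = {2: 0, 4: 1, 6: 2, 5: 4}
{2: 0, 4: 1, 6: 2, 5: 4}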